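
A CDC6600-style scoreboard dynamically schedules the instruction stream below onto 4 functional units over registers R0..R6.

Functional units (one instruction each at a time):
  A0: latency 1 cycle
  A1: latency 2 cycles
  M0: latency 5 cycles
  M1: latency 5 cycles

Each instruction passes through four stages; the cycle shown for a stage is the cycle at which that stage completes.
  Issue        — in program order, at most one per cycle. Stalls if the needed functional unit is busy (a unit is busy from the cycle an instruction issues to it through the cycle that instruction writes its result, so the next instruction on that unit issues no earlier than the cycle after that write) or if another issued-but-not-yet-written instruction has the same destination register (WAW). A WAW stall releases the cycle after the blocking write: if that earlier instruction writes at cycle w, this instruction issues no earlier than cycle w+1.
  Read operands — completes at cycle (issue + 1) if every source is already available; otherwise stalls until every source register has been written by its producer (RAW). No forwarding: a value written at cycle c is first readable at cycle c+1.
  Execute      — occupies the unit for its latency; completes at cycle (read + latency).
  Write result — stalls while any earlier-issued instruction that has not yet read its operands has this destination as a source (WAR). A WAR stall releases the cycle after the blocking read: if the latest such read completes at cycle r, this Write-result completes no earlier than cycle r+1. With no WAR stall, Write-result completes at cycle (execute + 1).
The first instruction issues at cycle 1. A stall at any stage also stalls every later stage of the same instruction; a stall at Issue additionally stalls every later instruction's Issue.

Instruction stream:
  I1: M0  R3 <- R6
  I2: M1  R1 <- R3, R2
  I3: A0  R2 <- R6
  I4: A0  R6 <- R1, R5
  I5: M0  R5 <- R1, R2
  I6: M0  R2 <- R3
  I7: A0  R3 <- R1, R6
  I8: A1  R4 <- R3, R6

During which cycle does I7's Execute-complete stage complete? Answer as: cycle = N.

cycle = 26

  I1 | 1 | 2 | 7 | 8
  I2 | 2 | 9 | 14 | 15   RAW R3: wait I1 write@8
  I3 | 3 | 4 | 5 | 10   WAR R2: wait I2 read@9
  I4 | 11 | 16 | 17 | 18   struct: A0 busy until I3 writes@10 · RAW R1: wait I2 write@15
  I5 | 12 | 16 | 21 | 22   RAW R1: wait I2 write@15
  I6 | 23 | 24 | 29 | 30   struct: M0 busy until I5 writes@22
  I7 | 24 | 25 | 26 | 27
  I8 | 25 | 28 | 30 | 31   RAW R3: wait I7 write@27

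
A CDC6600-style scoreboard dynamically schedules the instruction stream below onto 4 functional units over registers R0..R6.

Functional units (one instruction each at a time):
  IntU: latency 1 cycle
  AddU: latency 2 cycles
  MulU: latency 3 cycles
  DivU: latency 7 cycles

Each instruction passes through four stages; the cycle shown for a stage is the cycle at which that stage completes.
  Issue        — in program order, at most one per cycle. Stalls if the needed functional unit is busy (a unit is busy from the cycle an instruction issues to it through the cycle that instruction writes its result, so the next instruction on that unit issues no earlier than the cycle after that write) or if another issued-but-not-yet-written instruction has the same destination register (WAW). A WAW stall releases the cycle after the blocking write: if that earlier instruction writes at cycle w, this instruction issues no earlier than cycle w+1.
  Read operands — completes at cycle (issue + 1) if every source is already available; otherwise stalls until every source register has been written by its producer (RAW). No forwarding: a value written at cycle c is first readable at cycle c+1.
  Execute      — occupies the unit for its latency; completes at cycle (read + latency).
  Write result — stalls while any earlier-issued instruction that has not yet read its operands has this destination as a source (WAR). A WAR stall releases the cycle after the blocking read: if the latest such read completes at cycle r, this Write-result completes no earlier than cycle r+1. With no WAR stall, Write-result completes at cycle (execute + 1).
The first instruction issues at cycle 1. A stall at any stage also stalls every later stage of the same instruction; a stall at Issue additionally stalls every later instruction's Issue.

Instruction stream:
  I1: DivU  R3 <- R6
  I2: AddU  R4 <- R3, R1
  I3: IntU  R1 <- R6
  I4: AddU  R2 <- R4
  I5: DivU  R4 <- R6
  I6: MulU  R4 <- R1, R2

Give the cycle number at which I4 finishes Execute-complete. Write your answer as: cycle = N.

1) issue 1, read 2, done 9, write 10
2) issue 2, read 11, done 13, write 14  <RAW R3: wait I1 write@10>
3) issue 3, read 4, done 5, write 12  <WAR R1: wait I2 read@11>
4) issue 15, read 16, done 18, write 19  <struct: AddU busy until I2 writes@14>
5) issue 16, read 17, done 24, write 25
6) issue 26, read 27, done 30, write 31  <WAW R4: wait I5 write@25>

cycle = 18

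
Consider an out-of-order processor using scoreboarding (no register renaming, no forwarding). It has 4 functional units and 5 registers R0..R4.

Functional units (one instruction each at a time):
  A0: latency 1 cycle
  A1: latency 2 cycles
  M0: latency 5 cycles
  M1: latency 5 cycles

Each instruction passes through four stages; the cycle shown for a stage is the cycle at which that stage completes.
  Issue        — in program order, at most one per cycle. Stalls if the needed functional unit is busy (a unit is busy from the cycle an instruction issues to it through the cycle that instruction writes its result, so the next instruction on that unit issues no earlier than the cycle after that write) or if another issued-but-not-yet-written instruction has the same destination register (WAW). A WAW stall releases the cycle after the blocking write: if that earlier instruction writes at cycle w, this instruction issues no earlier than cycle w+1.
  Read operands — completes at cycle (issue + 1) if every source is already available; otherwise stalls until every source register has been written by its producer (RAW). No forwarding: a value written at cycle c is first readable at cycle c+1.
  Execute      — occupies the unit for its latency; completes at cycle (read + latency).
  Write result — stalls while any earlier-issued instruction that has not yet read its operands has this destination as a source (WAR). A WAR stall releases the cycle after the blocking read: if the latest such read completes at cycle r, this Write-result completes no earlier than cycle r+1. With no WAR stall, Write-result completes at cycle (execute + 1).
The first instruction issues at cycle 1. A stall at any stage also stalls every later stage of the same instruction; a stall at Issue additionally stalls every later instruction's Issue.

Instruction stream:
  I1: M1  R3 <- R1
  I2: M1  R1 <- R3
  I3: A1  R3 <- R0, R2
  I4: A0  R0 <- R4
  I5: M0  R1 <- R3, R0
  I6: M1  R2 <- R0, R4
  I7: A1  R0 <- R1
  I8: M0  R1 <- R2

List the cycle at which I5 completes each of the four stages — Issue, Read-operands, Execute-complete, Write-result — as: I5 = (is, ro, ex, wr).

I5 = (17, 18, 23, 24)

c1: I1 dispatched to M1
c2: I1 operands ready
c7: I1 complete
c8: R3←I1
c9: I2 dispatched to M1
c10: I2 operands ready; I3 dispatched to A1
c11: I3 operands ready; I4 dispatched to A0
c12: I4 operands ready
c13: I3 complete; I4 complete
c14: R3←I3; R0←I4
c15: I2 complete
c16: R1←I2
c17: I5 dispatched to M0
c18: I5 operands ready; I6 dispatched to M1
c19: I6 operands ready; I7 dispatched to A1
c23: I5 complete
c24: R1←I5; I6 complete
c25: R2←I6; I7 operands ready; I8 dispatched to M0
c26: I8 operands ready
c27: I7 complete
c28: R0←I7
c31: I8 complete
c32: R1←I8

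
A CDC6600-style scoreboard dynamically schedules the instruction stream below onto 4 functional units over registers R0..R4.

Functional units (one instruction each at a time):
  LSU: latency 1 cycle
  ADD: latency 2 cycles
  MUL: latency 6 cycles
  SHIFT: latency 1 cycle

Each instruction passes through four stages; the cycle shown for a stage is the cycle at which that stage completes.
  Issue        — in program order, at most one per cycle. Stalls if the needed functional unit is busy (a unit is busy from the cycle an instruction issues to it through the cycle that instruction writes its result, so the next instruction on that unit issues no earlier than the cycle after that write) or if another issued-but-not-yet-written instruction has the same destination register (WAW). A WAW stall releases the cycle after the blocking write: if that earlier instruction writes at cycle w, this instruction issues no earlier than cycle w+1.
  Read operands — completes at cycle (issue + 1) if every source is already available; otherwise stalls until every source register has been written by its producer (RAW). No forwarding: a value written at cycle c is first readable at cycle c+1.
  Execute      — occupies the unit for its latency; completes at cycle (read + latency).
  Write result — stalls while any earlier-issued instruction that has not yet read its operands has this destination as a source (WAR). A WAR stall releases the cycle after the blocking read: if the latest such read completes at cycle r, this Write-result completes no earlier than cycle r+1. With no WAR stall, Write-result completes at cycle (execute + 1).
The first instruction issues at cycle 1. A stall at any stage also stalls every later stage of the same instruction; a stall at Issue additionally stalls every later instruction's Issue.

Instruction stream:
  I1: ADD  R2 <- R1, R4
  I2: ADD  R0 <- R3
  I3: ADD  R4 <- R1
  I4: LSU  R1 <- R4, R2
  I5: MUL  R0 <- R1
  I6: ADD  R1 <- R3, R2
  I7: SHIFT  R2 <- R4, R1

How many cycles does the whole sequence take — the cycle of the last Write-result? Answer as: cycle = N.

cycle = 26

cycle 1: I1 dispatched to ADD
cycle 2: I1 operands ready
cycle 4: I1 complete
cycle 5: R2←I1
cycle 6: I2 dispatched to ADD
cycle 7: I2 operands ready
cycle 9: I2 complete
cycle 10: R0←I2
cycle 11: I3 dispatched to ADD
cycle 12: I3 operands ready | I4 dispatched to LSU
cycle 13: I5 dispatched to MUL
cycle 14: I3 complete
cycle 15: R4←I3
cycle 16: I4 operands ready
cycle 17: I4 complete
cycle 18: R1←I4
cycle 19: I5 operands ready | I6 dispatched to ADD
cycle 20: I6 operands ready | I7 dispatched to SHIFT
cycle 22: I6 complete
cycle 23: R1←I6
cycle 24: I7 operands ready
cycle 25: I5 complete | I7 complete
cycle 26: R0←I5 | R2←I7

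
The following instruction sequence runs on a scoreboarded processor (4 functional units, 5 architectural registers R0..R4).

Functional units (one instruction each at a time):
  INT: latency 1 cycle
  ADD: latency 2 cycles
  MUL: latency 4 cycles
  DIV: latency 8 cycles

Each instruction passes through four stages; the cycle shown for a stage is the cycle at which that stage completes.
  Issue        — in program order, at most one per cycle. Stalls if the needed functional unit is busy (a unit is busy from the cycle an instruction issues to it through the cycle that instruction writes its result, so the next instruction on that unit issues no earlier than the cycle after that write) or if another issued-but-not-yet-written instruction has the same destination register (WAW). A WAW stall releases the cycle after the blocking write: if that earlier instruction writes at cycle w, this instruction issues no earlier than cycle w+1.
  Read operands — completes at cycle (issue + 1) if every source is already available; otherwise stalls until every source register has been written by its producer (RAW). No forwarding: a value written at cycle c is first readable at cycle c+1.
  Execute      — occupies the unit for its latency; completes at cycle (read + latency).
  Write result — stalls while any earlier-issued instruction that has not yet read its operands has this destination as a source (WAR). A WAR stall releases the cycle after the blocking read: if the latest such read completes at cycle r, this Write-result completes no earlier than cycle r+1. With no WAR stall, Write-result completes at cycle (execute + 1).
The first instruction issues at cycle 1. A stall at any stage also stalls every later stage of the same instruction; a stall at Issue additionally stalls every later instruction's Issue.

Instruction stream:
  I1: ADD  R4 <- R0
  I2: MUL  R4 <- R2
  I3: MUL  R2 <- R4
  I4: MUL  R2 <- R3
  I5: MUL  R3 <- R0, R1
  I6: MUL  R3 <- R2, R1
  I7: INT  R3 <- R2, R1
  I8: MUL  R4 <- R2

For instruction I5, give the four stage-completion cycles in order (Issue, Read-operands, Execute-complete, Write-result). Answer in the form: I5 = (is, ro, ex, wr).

cycle 1: I1 dispatched to ADD
cycle 2: I1 operands ready
cycle 4: I1 complete
cycle 5: R4←I1
cycle 6: I2 dispatched to MUL
cycle 7: I2 operands ready
cycle 11: I2 complete
cycle 12: R4←I2
cycle 13: I3 dispatched to MUL
cycle 14: I3 operands ready
cycle 18: I3 complete
cycle 19: R2←I3
cycle 20: I4 dispatched to MUL
cycle 21: I4 operands ready
cycle 25: I4 complete
cycle 26: R2←I4
cycle 27: I5 dispatched to MUL
cycle 28: I5 operands ready
cycle 32: I5 complete
cycle 33: R3←I5
cycle 34: I6 dispatched to MUL
cycle 35: I6 operands ready
cycle 39: I6 complete
cycle 40: R3←I6
cycle 41: I7 dispatched to INT
cycle 42: I7 operands ready · I8 dispatched to MUL
cycle 43: I7 complete · I8 operands ready
cycle 44: R3←I7
cycle 47: I8 complete
cycle 48: R4←I8

I5 = (27, 28, 32, 33)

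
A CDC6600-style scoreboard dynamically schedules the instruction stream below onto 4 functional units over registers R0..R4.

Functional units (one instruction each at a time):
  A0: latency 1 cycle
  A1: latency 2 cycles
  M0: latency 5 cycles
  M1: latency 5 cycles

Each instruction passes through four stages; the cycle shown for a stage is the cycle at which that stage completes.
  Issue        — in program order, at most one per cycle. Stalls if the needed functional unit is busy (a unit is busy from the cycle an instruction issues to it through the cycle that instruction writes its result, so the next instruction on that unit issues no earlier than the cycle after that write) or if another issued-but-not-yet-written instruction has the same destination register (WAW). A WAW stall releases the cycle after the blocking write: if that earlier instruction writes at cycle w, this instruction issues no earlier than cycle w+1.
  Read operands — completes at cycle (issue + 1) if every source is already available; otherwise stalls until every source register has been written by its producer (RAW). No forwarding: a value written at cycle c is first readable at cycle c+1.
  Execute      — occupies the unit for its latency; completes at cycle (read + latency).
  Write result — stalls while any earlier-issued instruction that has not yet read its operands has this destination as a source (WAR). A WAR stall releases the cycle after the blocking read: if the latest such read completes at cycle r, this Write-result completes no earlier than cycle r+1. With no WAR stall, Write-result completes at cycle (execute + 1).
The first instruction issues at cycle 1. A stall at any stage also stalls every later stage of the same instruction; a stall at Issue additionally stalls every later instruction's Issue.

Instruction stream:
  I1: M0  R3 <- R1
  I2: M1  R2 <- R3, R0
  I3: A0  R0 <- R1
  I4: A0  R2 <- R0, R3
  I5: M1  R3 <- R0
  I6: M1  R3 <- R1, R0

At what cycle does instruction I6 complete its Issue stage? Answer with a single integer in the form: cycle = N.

cycle = 25

[1] I1 issues→M0
[2] I1 reads; I2 issues→M1
[3] I3 issues→A0
[4] I3 reads
[5] I3 exec-done
[7] I1 exec-done
[8] I1 writes R3
[9] I2 reads
[10] I3 writes R0
[14] I2 exec-done
[15] I2 writes R2
[16] I4 issues→A0
[17] I4 reads; I5 issues→M1
[18] I4 exec-done; I5 reads
[19] I4 writes R2
[23] I5 exec-done
[24] I5 writes R3
[25] I6 issues→M1
[26] I6 reads
[31] I6 exec-done
[32] I6 writes R3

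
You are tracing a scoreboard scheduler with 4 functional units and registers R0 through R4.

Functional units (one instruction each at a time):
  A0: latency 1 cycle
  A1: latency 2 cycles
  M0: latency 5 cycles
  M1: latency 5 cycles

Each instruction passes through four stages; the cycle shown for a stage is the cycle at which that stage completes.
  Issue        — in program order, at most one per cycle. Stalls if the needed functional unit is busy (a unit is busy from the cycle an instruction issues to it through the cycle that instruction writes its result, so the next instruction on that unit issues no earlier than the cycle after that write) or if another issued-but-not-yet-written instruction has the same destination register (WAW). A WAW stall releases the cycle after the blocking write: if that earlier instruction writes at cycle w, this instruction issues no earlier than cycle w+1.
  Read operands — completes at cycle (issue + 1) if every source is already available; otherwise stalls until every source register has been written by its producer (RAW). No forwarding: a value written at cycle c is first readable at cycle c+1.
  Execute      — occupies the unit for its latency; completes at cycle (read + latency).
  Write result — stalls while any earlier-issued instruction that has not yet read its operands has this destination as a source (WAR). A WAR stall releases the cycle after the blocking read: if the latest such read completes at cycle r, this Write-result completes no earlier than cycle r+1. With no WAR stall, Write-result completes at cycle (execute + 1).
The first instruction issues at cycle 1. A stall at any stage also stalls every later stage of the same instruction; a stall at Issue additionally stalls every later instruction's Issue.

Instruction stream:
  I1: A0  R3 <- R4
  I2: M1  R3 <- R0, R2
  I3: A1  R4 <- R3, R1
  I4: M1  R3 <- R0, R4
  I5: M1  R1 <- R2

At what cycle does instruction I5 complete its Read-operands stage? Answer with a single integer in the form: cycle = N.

  I1 | 1 | 2 | 3 | 4
  I2 | 5 | 6 | 11 | 12   WAW R3: wait I1 write@4
  I3 | 6 | 13 | 15 | 16   RAW R3: wait I2 write@12
  I4 | 13 | 17 | 22 | 23   struct: M1 busy until I2 writes@12 · RAW R4: wait I3 write@16
  I5 | 24 | 25 | 30 | 31   struct: M1 busy until I4 writes@23

cycle = 25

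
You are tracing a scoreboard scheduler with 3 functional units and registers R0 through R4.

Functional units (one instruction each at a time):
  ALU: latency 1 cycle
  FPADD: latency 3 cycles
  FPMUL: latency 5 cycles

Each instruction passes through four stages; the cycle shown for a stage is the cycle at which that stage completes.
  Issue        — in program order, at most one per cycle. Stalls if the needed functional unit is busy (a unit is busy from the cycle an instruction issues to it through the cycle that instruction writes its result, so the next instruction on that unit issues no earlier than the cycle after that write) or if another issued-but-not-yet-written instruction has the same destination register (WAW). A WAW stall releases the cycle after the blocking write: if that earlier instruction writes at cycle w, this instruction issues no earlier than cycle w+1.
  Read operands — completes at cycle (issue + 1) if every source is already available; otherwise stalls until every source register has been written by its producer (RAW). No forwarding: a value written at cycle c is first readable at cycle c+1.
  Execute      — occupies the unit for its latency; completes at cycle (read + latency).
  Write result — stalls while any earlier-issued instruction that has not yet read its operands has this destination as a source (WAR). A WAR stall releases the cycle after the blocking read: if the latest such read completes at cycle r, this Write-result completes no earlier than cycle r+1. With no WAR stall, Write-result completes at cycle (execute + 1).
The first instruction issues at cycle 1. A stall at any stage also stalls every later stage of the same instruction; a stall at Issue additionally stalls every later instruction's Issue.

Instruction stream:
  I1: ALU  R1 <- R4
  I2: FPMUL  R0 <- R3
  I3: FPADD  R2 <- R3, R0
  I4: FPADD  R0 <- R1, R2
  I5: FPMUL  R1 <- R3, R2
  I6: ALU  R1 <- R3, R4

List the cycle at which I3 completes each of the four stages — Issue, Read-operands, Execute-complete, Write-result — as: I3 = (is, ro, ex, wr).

I3 = (3, 10, 13, 14)

I1  is:1  ro:2  ex:3  wr:4
I2  is:2  ro:3  ex:8  wr:9
I3  is:3  ro:10  ex:13  wr:14  — RAW R0: wait I2 write@9
I4  is:15  ro:16  ex:19  wr:20  — struct: FPADD busy until I3 writes@14
I5  is:16  ro:17  ex:22  wr:23
I6  is:24  ro:25  ex:26  wr:27  — WAW R1: wait I5 write@23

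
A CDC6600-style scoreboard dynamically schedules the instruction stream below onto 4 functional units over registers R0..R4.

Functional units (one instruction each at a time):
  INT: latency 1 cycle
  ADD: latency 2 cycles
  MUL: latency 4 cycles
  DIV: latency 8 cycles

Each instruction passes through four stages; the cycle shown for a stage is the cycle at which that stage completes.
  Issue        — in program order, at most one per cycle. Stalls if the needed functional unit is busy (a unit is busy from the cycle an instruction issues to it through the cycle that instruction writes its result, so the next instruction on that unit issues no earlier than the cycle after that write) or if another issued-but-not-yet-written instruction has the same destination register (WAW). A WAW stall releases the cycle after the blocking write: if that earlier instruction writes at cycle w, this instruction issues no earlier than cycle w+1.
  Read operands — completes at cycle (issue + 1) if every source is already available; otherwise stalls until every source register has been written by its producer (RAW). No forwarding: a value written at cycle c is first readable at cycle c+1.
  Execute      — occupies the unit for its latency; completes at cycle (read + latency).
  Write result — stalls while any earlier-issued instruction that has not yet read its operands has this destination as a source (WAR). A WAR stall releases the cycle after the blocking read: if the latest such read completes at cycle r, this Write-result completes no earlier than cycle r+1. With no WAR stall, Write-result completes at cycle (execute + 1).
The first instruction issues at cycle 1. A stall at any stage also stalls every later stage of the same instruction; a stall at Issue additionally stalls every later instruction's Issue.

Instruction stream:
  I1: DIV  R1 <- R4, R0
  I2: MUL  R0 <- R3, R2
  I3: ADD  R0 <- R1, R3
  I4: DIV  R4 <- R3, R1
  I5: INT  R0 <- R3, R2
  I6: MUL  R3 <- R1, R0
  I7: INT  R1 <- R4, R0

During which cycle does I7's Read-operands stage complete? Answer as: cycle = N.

cycle = 23

c1: I1 issues→DIV
c2: I1 reads | I2 issues→MUL
c3: I2 reads
c7: I2 exec-done
c8: I2 writes R0
c9: I3 issues→ADD
c10: I1 exec-done
c11: I1 writes R1
c12: I3 reads | I4 issues→DIV
c13: I4 reads
c14: I3 exec-done
c15: I3 writes R0
c16: I5 issues→INT
c17: I5 reads | I6 issues→MUL
c18: I5 exec-done
c19: I5 writes R0
c20: I6 reads | I7 issues→INT
c21: I4 exec-done
c22: I4 writes R4
c23: I7 reads
c24: I6 exec-done | I7 exec-done
c25: I6 writes R3 | I7 writes R1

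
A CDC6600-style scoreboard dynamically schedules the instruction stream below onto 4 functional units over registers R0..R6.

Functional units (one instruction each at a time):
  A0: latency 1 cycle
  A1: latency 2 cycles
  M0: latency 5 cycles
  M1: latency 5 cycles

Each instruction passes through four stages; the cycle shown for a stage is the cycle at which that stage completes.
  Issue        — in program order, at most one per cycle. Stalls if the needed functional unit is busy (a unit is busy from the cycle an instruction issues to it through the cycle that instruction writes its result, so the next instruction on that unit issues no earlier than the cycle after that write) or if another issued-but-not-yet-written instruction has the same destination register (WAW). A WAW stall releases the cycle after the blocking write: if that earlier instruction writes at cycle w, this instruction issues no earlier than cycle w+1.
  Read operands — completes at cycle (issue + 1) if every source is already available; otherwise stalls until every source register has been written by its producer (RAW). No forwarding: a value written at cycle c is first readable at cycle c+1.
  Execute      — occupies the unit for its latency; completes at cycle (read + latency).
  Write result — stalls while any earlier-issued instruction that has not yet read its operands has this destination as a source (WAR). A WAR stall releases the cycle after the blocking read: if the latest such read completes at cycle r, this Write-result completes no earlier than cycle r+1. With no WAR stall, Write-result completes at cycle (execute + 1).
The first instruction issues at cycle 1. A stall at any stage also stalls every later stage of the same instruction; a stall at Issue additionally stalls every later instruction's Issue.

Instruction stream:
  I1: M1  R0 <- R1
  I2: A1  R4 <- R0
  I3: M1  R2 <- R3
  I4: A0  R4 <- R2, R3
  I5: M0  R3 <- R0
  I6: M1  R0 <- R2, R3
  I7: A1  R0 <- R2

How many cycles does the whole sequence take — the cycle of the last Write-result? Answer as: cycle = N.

c1: I1 issues→M1
c2: I1 reads, I2 issues→A1
c7: I1 exec-done
c8: I1 writes R0
c9: I2 reads, I3 issues→M1
c10: I3 reads
c11: I2 exec-done
c12: I2 writes R4
c13: I4 issues→A0
c14: I5 issues→M0
c15: I3 exec-done, I5 reads
c16: I3 writes R2
c17: I4 reads, I6 issues→M1
c18: I4 exec-done
c19: I4 writes R4
c20: I5 exec-done
c21: I5 writes R3
c22: I6 reads
c27: I6 exec-done
c28: I6 writes R0
c29: I7 issues→A1
c30: I7 reads
c32: I7 exec-done
c33: I7 writes R0

cycle = 33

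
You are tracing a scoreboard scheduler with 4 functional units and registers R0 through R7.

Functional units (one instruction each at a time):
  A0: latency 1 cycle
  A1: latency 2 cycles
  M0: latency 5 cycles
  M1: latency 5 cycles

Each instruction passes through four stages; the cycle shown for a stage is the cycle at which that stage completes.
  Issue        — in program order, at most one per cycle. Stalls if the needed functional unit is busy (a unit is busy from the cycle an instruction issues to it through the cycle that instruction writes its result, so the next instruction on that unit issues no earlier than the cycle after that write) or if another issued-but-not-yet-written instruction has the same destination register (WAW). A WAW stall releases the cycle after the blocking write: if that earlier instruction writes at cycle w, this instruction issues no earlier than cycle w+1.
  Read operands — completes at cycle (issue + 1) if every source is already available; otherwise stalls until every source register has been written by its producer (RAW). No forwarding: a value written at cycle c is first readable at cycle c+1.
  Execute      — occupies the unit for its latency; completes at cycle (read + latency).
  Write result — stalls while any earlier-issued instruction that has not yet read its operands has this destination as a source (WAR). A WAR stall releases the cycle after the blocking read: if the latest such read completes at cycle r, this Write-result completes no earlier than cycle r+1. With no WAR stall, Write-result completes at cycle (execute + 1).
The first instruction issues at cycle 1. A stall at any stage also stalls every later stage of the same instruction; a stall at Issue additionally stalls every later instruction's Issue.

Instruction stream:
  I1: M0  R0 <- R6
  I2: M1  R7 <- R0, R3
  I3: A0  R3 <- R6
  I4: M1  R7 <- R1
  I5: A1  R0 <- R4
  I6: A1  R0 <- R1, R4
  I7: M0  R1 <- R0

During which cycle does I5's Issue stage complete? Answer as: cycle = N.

  I1 | 1 | 2 | 7 | 8
  I2 | 2 | 9 | 14 | 15   RAW R0: wait I1 write@8
  I3 | 3 | 4 | 5 | 10   WAR R3: wait I2 read@9
  I4 | 16 | 17 | 22 | 23   struct: M1 busy until I2 writes@15
  I5 | 17 | 18 | 20 | 21
  I6 | 22 | 23 | 25 | 26   struct: A1 busy until I5 writes@21
  I7 | 23 | 27 | 32 | 33   RAW R0: wait I6 write@26

cycle = 17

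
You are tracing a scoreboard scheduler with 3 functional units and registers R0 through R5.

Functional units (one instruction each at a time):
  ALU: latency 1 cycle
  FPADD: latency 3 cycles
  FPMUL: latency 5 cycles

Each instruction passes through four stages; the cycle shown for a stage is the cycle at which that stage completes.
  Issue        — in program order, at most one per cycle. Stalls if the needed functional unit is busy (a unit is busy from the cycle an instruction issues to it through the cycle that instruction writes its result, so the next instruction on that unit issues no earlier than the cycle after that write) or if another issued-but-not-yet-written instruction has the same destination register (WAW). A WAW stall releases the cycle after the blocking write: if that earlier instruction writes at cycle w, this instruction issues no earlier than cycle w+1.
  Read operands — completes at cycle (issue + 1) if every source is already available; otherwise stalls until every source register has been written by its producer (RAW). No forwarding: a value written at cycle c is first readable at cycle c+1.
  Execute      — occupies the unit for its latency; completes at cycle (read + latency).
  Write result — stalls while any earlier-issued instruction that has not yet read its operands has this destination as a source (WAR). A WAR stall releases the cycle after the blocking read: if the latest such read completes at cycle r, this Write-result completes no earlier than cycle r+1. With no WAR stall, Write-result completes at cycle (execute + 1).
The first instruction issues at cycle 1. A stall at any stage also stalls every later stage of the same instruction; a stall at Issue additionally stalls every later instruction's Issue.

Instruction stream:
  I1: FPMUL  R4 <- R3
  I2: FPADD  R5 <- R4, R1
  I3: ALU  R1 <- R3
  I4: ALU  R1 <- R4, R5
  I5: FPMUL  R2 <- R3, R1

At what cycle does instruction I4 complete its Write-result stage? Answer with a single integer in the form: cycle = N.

cycle = 16

  I1 | 1 | 2 | 7 | 8
  I2 | 2 | 9 | 12 | 13   RAW R4: wait I1 write@8
  I3 | 3 | 4 | 5 | 10   WAR R1: wait I2 read@9
  I4 | 11 | 14 | 15 | 16   struct: ALU busy until I3 writes@10 · RAW R5: wait I2 write@13
  I5 | 12 | 17 | 22 | 23   RAW R1: wait I4 write@16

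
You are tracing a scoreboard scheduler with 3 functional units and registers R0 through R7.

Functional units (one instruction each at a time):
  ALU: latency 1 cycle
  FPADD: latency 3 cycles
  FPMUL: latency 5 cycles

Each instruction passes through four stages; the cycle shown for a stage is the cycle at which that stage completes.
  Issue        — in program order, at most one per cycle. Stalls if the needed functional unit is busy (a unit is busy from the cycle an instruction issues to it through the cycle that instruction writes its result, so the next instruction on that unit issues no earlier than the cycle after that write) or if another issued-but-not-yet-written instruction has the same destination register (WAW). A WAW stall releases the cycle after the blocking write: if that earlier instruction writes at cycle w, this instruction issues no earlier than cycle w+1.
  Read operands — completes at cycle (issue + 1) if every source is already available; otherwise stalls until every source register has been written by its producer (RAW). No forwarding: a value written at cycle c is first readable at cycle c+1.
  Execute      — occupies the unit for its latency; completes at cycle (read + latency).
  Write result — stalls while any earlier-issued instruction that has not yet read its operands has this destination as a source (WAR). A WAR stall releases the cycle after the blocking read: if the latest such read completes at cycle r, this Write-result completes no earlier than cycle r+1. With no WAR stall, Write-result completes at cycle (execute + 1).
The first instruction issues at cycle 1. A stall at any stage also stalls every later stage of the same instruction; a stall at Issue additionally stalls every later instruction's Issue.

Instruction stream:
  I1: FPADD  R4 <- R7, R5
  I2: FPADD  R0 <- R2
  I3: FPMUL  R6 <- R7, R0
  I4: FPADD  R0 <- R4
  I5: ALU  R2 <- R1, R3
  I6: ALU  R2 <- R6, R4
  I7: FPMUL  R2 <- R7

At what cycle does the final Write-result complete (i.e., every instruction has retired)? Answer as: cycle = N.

cycle = 30

[1] I1 issues→FPADD
[2] I1 reads
[5] I1 exec-done
[6] I1 writes R4
[7] I2 issues→FPADD
[8] I2 reads, I3 issues→FPMUL
[11] I2 exec-done
[12] I2 writes R0
[13] I3 reads, I4 issues→FPADD
[14] I4 reads, I5 issues→ALU
[15] I5 reads
[16] I5 exec-done
[17] I4 exec-done, I5 writes R2
[18] I3 exec-done, I4 writes R0, I6 issues→ALU
[19] I3 writes R6
[20] I6 reads
[21] I6 exec-done
[22] I6 writes R2
[23] I7 issues→FPMUL
[24] I7 reads
[29] I7 exec-done
[30] I7 writes R2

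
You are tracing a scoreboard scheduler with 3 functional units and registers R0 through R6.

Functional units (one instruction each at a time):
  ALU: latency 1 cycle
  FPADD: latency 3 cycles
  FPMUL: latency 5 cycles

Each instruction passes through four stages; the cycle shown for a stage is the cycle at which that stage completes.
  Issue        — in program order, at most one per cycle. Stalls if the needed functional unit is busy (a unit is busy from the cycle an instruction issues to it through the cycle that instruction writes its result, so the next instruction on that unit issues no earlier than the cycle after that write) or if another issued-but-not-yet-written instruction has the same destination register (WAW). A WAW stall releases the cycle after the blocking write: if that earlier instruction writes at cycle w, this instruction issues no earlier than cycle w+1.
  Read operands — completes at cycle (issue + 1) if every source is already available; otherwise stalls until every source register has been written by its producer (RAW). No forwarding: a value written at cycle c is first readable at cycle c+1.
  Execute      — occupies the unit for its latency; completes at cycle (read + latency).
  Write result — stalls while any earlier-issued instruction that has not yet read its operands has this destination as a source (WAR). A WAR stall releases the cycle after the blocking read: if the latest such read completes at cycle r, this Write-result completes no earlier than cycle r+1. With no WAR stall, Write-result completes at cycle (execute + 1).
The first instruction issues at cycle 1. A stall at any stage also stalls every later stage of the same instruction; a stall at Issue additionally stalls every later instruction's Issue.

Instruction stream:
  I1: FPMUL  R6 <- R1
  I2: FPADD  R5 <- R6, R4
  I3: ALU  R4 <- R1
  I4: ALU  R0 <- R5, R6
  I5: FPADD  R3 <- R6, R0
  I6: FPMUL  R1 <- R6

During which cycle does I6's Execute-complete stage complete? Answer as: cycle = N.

cycle = 21

I1  is:1  ro:2  ex:7  wr:8
I2  is:2  ro:9  ex:12  wr:13  — RAW R6: wait I1 write@8
I3  is:3  ro:4  ex:5  wr:10  — WAR R4: wait I2 read@9
I4  is:11  ro:14  ex:15  wr:16  — struct: ALU busy until I3 writes@10, RAW R5: wait I2 write@13
I5  is:14  ro:17  ex:20  wr:21  — struct: FPADD busy until I2 writes@13, RAW R0: wait I4 write@16
I6  is:15  ro:16  ex:21  wr:22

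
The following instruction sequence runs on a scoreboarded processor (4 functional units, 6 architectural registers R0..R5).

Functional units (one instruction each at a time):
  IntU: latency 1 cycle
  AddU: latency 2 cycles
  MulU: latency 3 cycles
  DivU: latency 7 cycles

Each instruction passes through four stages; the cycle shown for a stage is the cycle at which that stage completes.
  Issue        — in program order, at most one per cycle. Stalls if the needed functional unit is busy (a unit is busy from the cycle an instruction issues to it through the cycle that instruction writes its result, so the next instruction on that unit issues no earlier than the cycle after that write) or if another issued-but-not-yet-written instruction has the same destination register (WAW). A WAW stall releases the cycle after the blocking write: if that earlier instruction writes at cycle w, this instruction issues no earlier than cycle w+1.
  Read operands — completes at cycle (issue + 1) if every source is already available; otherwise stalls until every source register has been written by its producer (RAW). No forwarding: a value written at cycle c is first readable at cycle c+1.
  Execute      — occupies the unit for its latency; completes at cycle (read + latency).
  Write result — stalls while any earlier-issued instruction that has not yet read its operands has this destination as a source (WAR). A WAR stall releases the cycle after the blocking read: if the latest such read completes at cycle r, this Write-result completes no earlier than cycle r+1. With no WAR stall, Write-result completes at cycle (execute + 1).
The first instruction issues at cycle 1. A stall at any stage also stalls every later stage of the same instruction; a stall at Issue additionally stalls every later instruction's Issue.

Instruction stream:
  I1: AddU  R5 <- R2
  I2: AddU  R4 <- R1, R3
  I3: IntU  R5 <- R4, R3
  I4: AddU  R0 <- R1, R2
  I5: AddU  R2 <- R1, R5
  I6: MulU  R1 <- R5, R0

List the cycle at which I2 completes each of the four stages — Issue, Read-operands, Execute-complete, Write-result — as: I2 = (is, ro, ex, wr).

I2 = (6, 7, 9, 10)

[I1] 1/2/4/5
[I2] 6/7/9/10  (struct: AddU busy until I1 writes@5)
[I3] 7/11/12/13  (RAW R4: wait I2 write@10)
[I4] 11/12/14/15  (struct: AddU busy until I2 writes@10)
[I5] 16/17/19/20  (struct: AddU busy until I4 writes@15)
[I6] 17/18/21/22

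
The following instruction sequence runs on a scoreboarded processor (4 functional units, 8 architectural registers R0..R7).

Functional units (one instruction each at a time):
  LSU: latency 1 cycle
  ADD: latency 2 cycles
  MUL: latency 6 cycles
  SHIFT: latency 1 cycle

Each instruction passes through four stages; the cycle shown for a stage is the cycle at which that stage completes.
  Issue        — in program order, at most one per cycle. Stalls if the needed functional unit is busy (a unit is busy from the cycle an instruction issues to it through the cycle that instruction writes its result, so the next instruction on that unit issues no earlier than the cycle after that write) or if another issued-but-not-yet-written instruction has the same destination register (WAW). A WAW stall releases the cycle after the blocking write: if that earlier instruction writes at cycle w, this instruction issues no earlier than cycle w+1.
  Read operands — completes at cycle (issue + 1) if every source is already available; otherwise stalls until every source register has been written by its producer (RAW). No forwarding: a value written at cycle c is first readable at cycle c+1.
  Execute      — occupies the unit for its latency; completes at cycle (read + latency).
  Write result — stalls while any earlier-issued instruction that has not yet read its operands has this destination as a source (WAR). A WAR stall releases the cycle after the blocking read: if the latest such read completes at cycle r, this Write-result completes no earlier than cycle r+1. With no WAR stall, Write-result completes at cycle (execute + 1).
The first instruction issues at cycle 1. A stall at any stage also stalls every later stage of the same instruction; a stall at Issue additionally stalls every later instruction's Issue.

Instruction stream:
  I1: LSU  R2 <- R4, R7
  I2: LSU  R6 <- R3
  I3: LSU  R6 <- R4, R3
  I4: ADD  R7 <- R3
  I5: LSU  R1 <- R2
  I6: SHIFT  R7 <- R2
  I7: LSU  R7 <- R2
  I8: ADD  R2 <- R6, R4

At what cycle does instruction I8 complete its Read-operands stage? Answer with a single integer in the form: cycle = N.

c1: I1→LSU
c2: I1 RO
c3: I1 EX
c4: I1 WR R2
c5: I2→LSU
c6: I2 RO
c7: I2 EX
c8: I2 WR R6
c9: I3→LSU
c10: I3 RO, I4→ADD
c11: I3 EX, I4 RO
c12: I3 WR R6
c13: I4 EX, I5→LSU
c14: I4 WR R7, I5 RO
c15: I5 EX, I6→SHIFT
c16: I5 WR R1, I6 RO
c17: I6 EX
c18: I6 WR R7
c19: I7→LSU
c20: I7 RO, I8→ADD
c21: I7 EX, I8 RO
c22: I7 WR R7
c23: I8 EX
c24: I8 WR R2

cycle = 21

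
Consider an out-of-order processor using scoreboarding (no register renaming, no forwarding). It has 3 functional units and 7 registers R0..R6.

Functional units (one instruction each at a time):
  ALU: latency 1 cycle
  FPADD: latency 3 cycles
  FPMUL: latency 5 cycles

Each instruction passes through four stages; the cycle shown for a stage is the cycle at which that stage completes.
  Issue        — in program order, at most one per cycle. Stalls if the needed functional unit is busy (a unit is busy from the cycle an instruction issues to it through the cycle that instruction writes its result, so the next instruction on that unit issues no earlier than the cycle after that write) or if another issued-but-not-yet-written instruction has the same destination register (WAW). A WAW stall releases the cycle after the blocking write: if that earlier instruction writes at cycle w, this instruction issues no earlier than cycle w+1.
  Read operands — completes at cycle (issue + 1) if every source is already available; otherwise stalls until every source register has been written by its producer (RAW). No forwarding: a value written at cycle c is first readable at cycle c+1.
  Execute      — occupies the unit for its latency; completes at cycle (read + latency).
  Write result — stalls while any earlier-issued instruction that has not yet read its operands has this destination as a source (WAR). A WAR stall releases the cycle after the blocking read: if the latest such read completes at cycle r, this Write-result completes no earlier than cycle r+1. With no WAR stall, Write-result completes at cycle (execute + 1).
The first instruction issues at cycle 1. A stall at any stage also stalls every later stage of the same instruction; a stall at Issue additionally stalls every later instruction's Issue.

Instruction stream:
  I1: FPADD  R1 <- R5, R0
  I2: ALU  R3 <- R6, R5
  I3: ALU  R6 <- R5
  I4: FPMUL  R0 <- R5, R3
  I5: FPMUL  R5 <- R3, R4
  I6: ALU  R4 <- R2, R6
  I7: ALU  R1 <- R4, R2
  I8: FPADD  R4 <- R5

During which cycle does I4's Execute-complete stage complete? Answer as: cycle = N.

cycle = 13

I1 -> (1, 2, 5, 6)
I2 -> (2, 3, 4, 5)
I3 -> (6, 7, 8, 9)  // struct: ALU busy until I2 writes@5
I4 -> (7, 8, 13, 14)
I5 -> (15, 16, 21, 22)  // struct: FPMUL busy until I4 writes@14
I6 -> (16, 17, 18, 19)
I7 -> (20, 21, 22, 23)  // struct: ALU busy until I6 writes@19
I8 -> (21, 23, 26, 27)  // RAW R5: wait I5 write@22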